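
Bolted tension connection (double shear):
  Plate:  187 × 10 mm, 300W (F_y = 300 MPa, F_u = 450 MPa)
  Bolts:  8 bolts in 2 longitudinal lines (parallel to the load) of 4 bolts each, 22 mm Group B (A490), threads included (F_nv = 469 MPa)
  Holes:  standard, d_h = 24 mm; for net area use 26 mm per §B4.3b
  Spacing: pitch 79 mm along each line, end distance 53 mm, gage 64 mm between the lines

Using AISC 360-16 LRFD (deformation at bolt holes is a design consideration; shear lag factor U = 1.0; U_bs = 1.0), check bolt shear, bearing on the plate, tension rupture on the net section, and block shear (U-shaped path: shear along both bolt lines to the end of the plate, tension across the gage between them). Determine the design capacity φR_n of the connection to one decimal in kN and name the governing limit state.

455.6 kN (net-section rupture governs)

Bolt shear: A_b = π(22)²/4 = 380.13 mm². φR_n = 0.75 × 469 × 380.13 × 8 × 2 = 2139.4 kN.
Bearing (10 mm plate, F_u = 450 MPa): end bolts L_c = 53 − 24/2 = 41, R_n = min(1.2×41×10×450, 2.4×22×10×450) = 221.4 kN/bolt; interior L_c = 79 − 24 = 55, R_n = 237.6 kN/bolt. φR_n = 0.75 × (2×221.4 + 6×237.6) = 1401.3 kN.
Tension rupture (net): A_n = (187 − 2×26)×10 = 1350 mm² (U = 1.0, A_e = A_n). φR_n = 0.75 × 450 × 1350 = 455.6 kN.
Block shear: shear path 2×[53+3×79] = 2×290 mm, A_gv = 5800, A_nv = 2×(290 − 3.5×26)×10 = 3980 mm²; tension across gage: (64 − 1×26)×10 = 380 mm². R_n = min(0.6×450×3980, 0.6×300×5800) + 1.0×450×380 = min(1074.6, 1044) + 171 = 1215 kN. φR_n = 0.75 × 1215 = 911.3 kN.
Governing: min(2139.4, 1401.3, 455.6, 911.3) = 455.6 kN → net-section rupture.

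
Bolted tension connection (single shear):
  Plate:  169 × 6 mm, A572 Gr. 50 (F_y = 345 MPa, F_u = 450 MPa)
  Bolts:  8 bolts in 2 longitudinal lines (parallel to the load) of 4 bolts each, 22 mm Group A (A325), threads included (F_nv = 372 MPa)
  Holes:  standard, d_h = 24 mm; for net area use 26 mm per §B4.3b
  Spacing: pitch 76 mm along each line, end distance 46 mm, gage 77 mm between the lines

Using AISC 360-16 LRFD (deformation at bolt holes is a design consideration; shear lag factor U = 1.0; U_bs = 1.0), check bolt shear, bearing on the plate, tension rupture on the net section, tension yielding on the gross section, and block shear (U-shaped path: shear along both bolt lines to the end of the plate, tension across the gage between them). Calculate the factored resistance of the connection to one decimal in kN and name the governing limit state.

236.9 kN (net-section rupture governs)

Bolt shear: A_b = π(22)²/4 = 380.13 mm². φR_n = 0.75 × 372 × 380.13 × 8 × 1 = 848.5 kN.
Bearing (6 mm plate, F_u = 450 MPa): end bolts L_c = 46 − 24/2 = 34, R_n = min(1.2×34×6×450, 2.4×22×6×450) = 110.16 kN/bolt; interior L_c = 76 − 24 = 52, R_n = 142.56 kN/bolt. φR_n = 0.75 × (2×110.16 + 6×142.56) = 806.8 kN.
Tension rupture (net): A_n = (169 − 2×26)×6 = 702 mm² (U = 1.0, A_e = A_n). φR_n = 0.75 × 450 × 702 = 236.9 kN.
Tension yield (gross): A_g = 169×6 = 1014 mm². φR_n = 0.90 × 345 × 1014 = 314.8 kN.
Block shear: shear path 2×[46+3×76] = 2×274 mm, A_gv = 3288, A_nv = 2×(274 − 3.5×26)×6 = 2196 mm²; tension across gage: (77 − 1×26)×6 = 306 mm². R_n = min(0.6×450×2196, 0.6×345×3288) + 1.0×450×306 = min(592.92, 680.62) + 137.7 = 730.62 kN. φR_n = 0.75 × 730.62 = 548.0 kN.
Governing: min(848.5, 806.8, 236.9, 314.8, 548.0) = 236.9 kN → net-section rupture.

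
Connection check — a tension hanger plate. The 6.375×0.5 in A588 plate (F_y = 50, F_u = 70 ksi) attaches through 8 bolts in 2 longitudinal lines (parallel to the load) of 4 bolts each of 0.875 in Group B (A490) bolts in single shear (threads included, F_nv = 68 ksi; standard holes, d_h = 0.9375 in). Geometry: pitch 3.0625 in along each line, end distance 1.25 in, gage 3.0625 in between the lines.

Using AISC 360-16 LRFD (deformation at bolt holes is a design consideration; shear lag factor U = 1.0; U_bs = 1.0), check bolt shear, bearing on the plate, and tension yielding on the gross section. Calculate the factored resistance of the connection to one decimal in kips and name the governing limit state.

Bolt shear: A_b = π(0.875)²/4 = 0.60132 in². φR_n = 0.75 × 68 × 0.60132 × 8 × 1 = 245.3 kips.
Bearing (0.5 in plate, F_u = 70 ksi): end bolts L_c = 1.25 − 0.9375/2 = 0.78125, R_n = min(1.2×0.78125×0.5×70, 2.4×0.875×0.5×70) = 32.813 kips/bolt; interior L_c = 3.0625 − 0.9375 = 2.125, R_n = 73.5 kips/bolt. φR_n = 0.75 × (2×32.813 + 6×73.5) = 380.0 kips.
Tension yield (gross): A_g = 6.375×0.5 = 3.1875 in². φR_n = 0.90 × 50 × 3.1875 = 143.4 kips.
Governing: min(245.3, 380.0, 143.4) = 143.4 kips → gross-section yield.

143.4 kips (gross-section yield governs)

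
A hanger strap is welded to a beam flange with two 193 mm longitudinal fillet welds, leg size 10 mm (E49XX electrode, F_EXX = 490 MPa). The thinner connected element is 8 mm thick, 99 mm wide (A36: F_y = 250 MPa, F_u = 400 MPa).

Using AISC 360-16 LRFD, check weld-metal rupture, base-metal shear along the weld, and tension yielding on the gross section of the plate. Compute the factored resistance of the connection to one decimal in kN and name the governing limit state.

178.2 kN (gross-section yield governs)

Weld metal: throat = 0.707×10 = 7.07 mm, L = 2×193 = 386 mm. φR_n = 0.75 × 0.6 × 490 × 7.07 × 386 = 601.7 kN.
Base metal shear (8 mm plate): yield φR_n = 1.0×0.6×250×8×386 = 463.2 kN; rupture φR_n = 0.75×0.6×400×8×386 = 555.8 kN; take 463.2 kN (yield).
Tension yield (gross): A_g = 99×8 = 792 mm². φR_n = 0.90 × 250 × 792 = 178.2 kN.
Governing: min(601.7, 463.2, 178.2) = 178.2 kN → gross-section yield.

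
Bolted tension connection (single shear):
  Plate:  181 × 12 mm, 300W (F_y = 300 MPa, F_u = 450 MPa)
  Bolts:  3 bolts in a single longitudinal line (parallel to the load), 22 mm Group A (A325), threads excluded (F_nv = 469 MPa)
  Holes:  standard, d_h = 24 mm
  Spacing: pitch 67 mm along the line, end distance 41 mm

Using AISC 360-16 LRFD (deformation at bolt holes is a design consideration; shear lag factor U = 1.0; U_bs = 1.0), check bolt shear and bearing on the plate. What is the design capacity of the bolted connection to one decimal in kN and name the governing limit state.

Bolt shear: A_b = π(22)²/4 = 380.13 mm². φR_n = 0.75 × 469 × 380.13 × 3 × 1 = 401.1 kN.
Bearing (12 mm plate, F_u = 450 MPa): end bolts L_c = 41 − 24/2 = 29, R_n = min(1.2×29×12×450, 2.4×22×12×450) = 187.92 kN/bolt; interior L_c = 67 − 24 = 43, R_n = 278.64 kN/bolt. φR_n = 0.75 × (1×187.92 + 2×278.64) = 558.9 kN.
Governing: min(401.1, 558.9) = 401.1 kN → bolt shear.

401.1 kN (bolt shear governs)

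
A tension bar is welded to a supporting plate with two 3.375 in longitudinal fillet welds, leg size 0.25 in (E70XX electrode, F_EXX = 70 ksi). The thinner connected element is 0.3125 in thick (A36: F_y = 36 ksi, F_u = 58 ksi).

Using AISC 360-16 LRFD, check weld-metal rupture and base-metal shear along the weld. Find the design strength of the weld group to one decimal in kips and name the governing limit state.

Weld metal: throat = 0.707×0.25 = 0.17675 in, L = 2×3.375 = 6.75 in. φR_n = 0.75 × 0.6 × 70 × 0.17675 × 6.75 = 37.6 kips.
Base metal shear (0.3125 in plate): yield φR_n = 1.0×0.6×36×0.3125×6.75 = 45.6 kips; rupture φR_n = 0.75×0.6×58×0.3125×6.75 = 55.1 kips; take 45.6 kips (yield).
Governing: min(37.6, 45.6) = 37.6 kips → weld metal.

37.6 kips (weld metal governs)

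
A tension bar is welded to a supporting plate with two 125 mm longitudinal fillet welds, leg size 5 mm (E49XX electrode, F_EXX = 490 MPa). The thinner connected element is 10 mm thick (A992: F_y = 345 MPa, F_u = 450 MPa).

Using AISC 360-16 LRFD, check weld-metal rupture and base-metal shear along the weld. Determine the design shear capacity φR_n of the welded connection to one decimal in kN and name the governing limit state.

Weld metal: throat = 0.707×5 = 3.535 mm, L = 2×125 = 250 mm. φR_n = 0.75 × 0.6 × 490 × 3.535 × 250 = 194.9 kN.
Base metal shear (10 mm plate): yield φR_n = 1.0×0.6×345×10×250 = 517.5 kN; rupture φR_n = 0.75×0.6×450×10×250 = 506.3 kN; take 506.3 kN (rupture).
Governing: min(194.9, 506.3) = 194.9 kN → weld metal.

194.9 kN (weld metal governs)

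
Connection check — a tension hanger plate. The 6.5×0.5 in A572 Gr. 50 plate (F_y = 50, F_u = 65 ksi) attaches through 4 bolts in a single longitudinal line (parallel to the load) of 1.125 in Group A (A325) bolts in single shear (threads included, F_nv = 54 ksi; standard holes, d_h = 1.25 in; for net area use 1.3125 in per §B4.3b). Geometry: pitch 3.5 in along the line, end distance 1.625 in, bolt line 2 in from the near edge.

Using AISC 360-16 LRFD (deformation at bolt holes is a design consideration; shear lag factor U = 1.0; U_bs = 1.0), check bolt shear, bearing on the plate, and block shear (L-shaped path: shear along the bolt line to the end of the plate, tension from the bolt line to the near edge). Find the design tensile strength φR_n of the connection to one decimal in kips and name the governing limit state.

142.9 kips (block shear governs)

Bolt shear: A_b = π(1.125)²/4 = 0.99402 in². φR_n = 0.75 × 54 × 0.99402 × 4 × 1 = 161.0 kips.
Bearing (0.5 in plate, F_u = 65 ksi): end bolts L_c = 1.625 − 1.25/2 = 1, R_n = min(1.2×1×0.5×65, 2.4×1.125×0.5×65) = 39 kips/bolt; interior L_c = 3.5 − 1.25 = 2.25, R_n = 87.75 kips/bolt. φR_n = 0.75 × (1×39 + 3×87.75) = 226.7 kips.
Block shear: shear path 1×[1.625+3×3.5] = 1×12.125 in, A_gv = 6.0625, A_nv = 1×(12.125 − 3.5×1.3125)×0.5 = 3.7656 in²; tension to near edge: (2 − 0.5×1.3125)×0.5 = 0.67188 in². R_n = min(0.6×65×3.7656, 0.6×50×6.0625) + 1.0×65×0.67188 = min(146.86, 181.88) + 43.672 = 190.53 kips. φR_n = 0.75 × 190.53 = 142.9 kips.
Governing: min(161.0, 226.7, 142.9) = 142.9 kips → block shear.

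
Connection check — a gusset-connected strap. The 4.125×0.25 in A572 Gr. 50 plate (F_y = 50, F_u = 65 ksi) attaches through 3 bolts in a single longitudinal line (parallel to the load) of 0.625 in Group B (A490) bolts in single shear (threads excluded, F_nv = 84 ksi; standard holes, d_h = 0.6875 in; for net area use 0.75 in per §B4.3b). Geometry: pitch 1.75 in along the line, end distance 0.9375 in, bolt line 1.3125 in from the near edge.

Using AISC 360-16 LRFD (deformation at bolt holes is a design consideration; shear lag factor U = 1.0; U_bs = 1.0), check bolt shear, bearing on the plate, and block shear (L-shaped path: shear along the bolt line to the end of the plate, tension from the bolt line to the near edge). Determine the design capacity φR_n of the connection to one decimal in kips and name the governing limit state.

30.2 kips (block shear governs)

Bolt shear: A_b = π(0.625)²/4 = 0.3068 in². φR_n = 0.75 × 84 × 0.3068 × 3 × 1 = 58.0 kips.
Bearing (0.25 in plate, F_u = 65 ksi): end bolts L_c = 0.9375 − 0.6875/2 = 0.59375, R_n = min(1.2×0.59375×0.25×65, 2.4×0.625×0.25×65) = 11.578 kips/bolt; interior L_c = 1.75 − 0.6875 = 1.0625, R_n = 20.719 kips/bolt. φR_n = 0.75 × (1×11.578 + 2×20.719) = 39.8 kips.
Block shear: shear path 1×[0.9375+2×1.75] = 1×4.4375 in, A_gv = 1.1094, A_nv = 1×(4.4375 − 2.5×0.75)×0.25 = 0.64063 in²; tension to near edge: (1.3125 − 0.5×0.75)×0.25 = 0.23438 in². R_n = min(0.6×65×0.64063, 0.6×50×1.1094) + 1.0×65×0.23438 = min(24.985, 33.282) + 15.235 = 40.22 kips. φR_n = 0.75 × 40.22 = 30.2 kips.
Governing: min(58.0, 39.8, 30.2) = 30.2 kips → block shear.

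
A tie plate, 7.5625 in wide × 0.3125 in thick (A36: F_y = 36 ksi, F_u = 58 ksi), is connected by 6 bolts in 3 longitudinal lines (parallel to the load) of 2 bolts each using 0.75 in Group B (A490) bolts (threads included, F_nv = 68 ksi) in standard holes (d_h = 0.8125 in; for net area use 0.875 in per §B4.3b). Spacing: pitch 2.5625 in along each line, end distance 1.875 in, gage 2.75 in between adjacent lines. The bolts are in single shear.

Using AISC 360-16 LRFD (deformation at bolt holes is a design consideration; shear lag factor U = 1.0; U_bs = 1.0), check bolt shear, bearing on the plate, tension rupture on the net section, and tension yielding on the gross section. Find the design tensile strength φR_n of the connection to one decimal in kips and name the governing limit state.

Bolt shear: A_b = π(0.75)²/4 = 0.44179 in². φR_n = 0.75 × 68 × 0.44179 × 6 × 1 = 135.2 kips.
Bearing (0.3125 in plate, F_u = 58 ksi): end bolts L_c = 1.875 − 0.8125/2 = 1.46875, R_n = min(1.2×1.46875×0.3125×58, 2.4×0.75×0.3125×58) = 31.945 kips/bolt; interior L_c = 2.5625 − 0.8125 = 1.75, R_n = 32.625 kips/bolt. φR_n = 0.75 × (3×31.945 + 3×32.625) = 145.3 kips.
Tension rupture (net): A_n = (7.5625 − 3×0.875)×0.3125 = 1.543 in² (U = 1.0, A_e = A_n). φR_n = 0.75 × 58 × 1.543 = 67.1 kips.
Tension yield (gross): A_g = 7.5625×0.3125 = 2.3633 in². φR_n = 0.90 × 36 × 2.3633 = 76.6 kips.
Governing: min(135.2, 145.3, 67.1, 76.6) = 67.1 kips → net-section rupture.

67.1 kips (net-section rupture governs)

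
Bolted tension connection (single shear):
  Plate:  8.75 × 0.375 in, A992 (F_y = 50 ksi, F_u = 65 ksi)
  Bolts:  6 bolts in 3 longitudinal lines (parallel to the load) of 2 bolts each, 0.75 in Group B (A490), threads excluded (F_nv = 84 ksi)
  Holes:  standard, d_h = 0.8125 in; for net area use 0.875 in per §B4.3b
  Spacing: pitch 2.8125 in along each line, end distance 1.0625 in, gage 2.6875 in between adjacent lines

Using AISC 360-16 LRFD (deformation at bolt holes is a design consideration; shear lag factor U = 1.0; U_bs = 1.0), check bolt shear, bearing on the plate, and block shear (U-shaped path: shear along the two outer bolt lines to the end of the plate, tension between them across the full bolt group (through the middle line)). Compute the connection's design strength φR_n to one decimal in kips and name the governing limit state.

122.5 kips (block shear governs)

Bolt shear: A_b = π(0.75)²/4 = 0.44179 in². φR_n = 0.75 × 84 × 0.44179 × 6 × 1 = 167.0 kips.
Bearing (0.375 in plate, F_u = 65 ksi): end bolts L_c = 1.0625 − 0.8125/2 = 0.65625, R_n = min(1.2×0.65625×0.375×65, 2.4×0.75×0.375×65) = 19.195 kips/bolt; interior L_c = 2.8125 − 0.8125 = 2, R_n = 43.875 kips/bolt. φR_n = 0.75 × (3×19.195 + 3×43.875) = 141.9 kips.
Block shear: shear path 2×[1.0625+1×2.8125] = 2×3.875 in, A_gv = 2.9063, A_nv = 2×(3.875 − 1.5×0.875)×0.375 = 1.9219 in²; tension across gage: (5.375 − 2×0.875)×0.375 = 1.3594 in². R_n = min(0.6×65×1.9219, 0.6×50×2.9063) + 1.0×65×1.3594 = min(74.954, 87.189) + 88.361 = 163.32 kips. φR_n = 0.75 × 163.32 = 122.5 kips.
Governing: min(167.0, 141.9, 122.5) = 122.5 kips → block shear.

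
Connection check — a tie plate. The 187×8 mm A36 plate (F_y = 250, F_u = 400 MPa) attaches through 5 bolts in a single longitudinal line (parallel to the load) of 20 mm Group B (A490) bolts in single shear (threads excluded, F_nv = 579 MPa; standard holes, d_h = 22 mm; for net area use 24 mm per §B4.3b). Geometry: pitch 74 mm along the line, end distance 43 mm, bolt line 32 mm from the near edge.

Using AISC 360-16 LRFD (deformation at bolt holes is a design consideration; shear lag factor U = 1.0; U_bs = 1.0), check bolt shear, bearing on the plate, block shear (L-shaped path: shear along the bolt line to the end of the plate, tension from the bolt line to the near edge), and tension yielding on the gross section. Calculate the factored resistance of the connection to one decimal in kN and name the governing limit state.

Bolt shear: A_b = π(20)²/4 = 314.16 mm². φR_n = 0.75 × 579 × 314.16 × 5 × 1 = 682.1 kN.
Bearing (8 mm plate, F_u = 400 MPa): end bolts L_c = 43 − 22/2 = 32, R_n = min(1.2×32×8×400, 2.4×20×8×400) = 122.88 kN/bolt; interior L_c = 74 − 22 = 52, R_n = 153.6 kN/bolt. φR_n = 0.75 × (1×122.88 + 4×153.6) = 553.0 kN.
Block shear: shear path 1×[43+4×74] = 1×339 mm, A_gv = 2712, A_nv = 1×(339 − 4.5×24)×8 = 1848 mm²; tension to near edge: (32 − 0.5×24)×8 = 160 mm². R_n = min(0.6×400×1848, 0.6×250×2712) + 1.0×400×160 = min(443.52, 406.8) + 64 = 470.8 kN. φR_n = 0.75 × 470.8 = 353.1 kN.
Tension yield (gross): A_g = 187×8 = 1496 mm². φR_n = 0.90 × 250 × 1496 = 336.6 kN.
Governing: min(682.1, 553.0, 353.1, 336.6) = 336.6 kN → gross-section yield.

336.6 kN (gross-section yield governs)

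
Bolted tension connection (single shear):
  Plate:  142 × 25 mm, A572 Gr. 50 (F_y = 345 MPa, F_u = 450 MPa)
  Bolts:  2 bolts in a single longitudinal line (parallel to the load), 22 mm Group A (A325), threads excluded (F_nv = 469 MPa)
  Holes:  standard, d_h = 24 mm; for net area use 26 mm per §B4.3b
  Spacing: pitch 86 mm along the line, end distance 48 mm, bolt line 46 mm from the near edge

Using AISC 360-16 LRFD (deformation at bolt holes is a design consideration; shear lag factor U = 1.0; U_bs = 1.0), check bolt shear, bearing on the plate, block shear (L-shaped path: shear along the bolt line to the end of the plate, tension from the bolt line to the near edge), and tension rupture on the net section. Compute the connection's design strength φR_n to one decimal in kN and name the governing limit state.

Bolt shear: A_b = π(22)²/4 = 380.13 mm². φR_n = 0.75 × 469 × 380.13 × 2 × 1 = 267.4 kN.
Bearing (25 mm plate, F_u = 450 MPa): end bolts L_c = 48 − 24/2 = 36, R_n = min(1.2×36×25×450, 2.4×22×25×450) = 486 kN/bolt; interior L_c = 86 − 24 = 62, R_n = 594 kN/bolt. φR_n = 0.75 × (1×486 + 1×594) = 810.0 kN.
Block shear: shear path 1×[48+1×86] = 1×134 mm, A_gv = 3350, A_nv = 1×(134 − 1.5×26)×25 = 2375 mm²; tension to near edge: (46 − 0.5×26)×25 = 825 mm². R_n = min(0.6×450×2375, 0.6×345×3350) + 1.0×450×825 = min(641.25, 693.45) + 371.25 = 1012.5 kN. φR_n = 0.75 × 1012.5 = 759.4 kN.
Tension rupture (net): A_n = (142 − 1×26)×25 = 2900 mm² (U = 1.0, A_e = A_n). φR_n = 0.75 × 450 × 2900 = 978.8 kN.
Governing: min(267.4, 810.0, 759.4, 978.8) = 267.4 kN → bolt shear.

267.4 kN (bolt shear governs)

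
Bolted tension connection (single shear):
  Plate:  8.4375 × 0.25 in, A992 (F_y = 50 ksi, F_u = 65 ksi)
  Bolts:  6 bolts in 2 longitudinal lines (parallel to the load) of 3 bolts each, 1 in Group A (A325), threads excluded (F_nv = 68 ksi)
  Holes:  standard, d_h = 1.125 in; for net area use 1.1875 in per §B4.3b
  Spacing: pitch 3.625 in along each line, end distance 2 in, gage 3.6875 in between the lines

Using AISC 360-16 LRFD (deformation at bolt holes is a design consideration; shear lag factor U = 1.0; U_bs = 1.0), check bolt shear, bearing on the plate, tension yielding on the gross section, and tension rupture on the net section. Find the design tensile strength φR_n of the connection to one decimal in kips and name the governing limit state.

Bolt shear: A_b = π(1)²/4 = 0.7854 in². φR_n = 0.75 × 68 × 0.7854 × 6 × 1 = 240.3 kips.
Bearing (0.25 in plate, F_u = 65 ksi): end bolts L_c = 2 − 1.125/2 = 1.4375, R_n = min(1.2×1.4375×0.25×65, 2.4×1×0.25×65) = 28.031 kips/bolt; interior L_c = 3.625 − 1.125 = 2.5, R_n = 39 kips/bolt. φR_n = 0.75 × (2×28.031 + 4×39) = 159.0 kips.
Tension yield (gross): A_g = 8.4375×0.25 = 2.1094 in². φR_n = 0.90 × 50 × 2.1094 = 94.9 kips.
Tension rupture (net): A_n = (8.4375 − 2×1.1875)×0.25 = 1.5156 in² (U = 1.0, A_e = A_n). φR_n = 0.75 × 65 × 1.5156 = 73.9 kips.
Governing: min(240.3, 159.0, 94.9, 73.9) = 73.9 kips → net-section rupture.

73.9 kips (net-section rupture governs)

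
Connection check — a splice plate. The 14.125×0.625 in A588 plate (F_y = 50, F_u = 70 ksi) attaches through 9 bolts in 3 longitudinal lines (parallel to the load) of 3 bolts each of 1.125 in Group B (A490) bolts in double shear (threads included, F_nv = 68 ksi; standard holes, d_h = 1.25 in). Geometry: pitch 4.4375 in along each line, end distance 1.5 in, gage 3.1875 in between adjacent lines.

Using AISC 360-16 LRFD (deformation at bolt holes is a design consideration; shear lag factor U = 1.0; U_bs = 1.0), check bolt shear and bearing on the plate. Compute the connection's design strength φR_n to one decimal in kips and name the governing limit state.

634.9 kips (bearing governs)

Bolt shear: A_b = π(1.125)²/4 = 0.99402 in². φR_n = 0.75 × 68 × 0.99402 × 9 × 2 = 912.5 kips.
Bearing (0.625 in plate, F_u = 70 ksi): end bolts L_c = 1.5 − 1.25/2 = 0.875, R_n = min(1.2×0.875×0.625×70, 2.4×1.125×0.625×70) = 45.938 kips/bolt; interior L_c = 4.4375 − 1.25 = 3.1875, R_n = 118.13 kips/bolt. φR_n = 0.75 × (3×45.938 + 6×118.13) = 634.9 kips.
Governing: min(912.5, 634.9) = 634.9 kips → bearing.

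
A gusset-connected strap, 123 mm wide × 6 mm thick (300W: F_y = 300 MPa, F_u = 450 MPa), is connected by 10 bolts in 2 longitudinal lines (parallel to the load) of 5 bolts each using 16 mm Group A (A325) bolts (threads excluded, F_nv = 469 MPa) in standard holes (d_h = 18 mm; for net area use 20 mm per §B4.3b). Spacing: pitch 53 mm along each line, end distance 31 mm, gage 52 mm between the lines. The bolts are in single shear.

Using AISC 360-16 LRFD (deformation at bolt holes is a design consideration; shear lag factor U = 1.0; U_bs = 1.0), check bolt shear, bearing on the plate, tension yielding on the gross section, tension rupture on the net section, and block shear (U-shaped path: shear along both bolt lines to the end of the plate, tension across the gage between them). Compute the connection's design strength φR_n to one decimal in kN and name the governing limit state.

168.1 kN (net-section rupture governs)

Bolt shear: A_b = π(16)²/4 = 201.06 mm². φR_n = 0.75 × 469 × 201.06 × 10 × 1 = 707.2 kN.
Bearing (6 mm plate, F_u = 450 MPa): end bolts L_c = 31 − 18/2 = 22, R_n = min(1.2×22×6×450, 2.4×16×6×450) = 71.28 kN/bolt; interior L_c = 53 − 18 = 35, R_n = 103.68 kN/bolt. φR_n = 0.75 × (2×71.28 + 8×103.68) = 729.0 kN.
Tension yield (gross): A_g = 123×6 = 738 mm². φR_n = 0.90 × 300 × 738 = 199.3 kN.
Tension rupture (net): A_n = (123 − 2×20)×6 = 498 mm² (U = 1.0, A_e = A_n). φR_n = 0.75 × 450 × 498 = 168.1 kN.
Block shear: shear path 2×[31+4×53] = 2×243 mm, A_gv = 2916, A_nv = 2×(243 − 4.5×20)×6 = 1836 mm²; tension across gage: (52 − 1×20)×6 = 192 mm². R_n = min(0.6×450×1836, 0.6×300×2916) + 1.0×450×192 = min(495.72, 524.88) + 86.4 = 582.12 kN. φR_n = 0.75 × 582.12 = 436.6 kN.
Governing: min(707.2, 729.0, 199.3, 168.1, 436.6) = 168.1 kN → net-section rupture.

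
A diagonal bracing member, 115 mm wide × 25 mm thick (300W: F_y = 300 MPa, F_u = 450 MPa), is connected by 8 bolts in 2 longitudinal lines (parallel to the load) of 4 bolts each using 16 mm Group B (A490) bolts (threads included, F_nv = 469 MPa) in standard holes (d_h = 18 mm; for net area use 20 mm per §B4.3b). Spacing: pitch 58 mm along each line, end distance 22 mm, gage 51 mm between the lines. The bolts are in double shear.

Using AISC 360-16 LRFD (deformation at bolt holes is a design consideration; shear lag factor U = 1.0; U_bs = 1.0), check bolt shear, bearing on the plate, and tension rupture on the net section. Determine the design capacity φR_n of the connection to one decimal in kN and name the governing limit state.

Bolt shear: A_b = π(16)²/4 = 201.06 mm². φR_n = 0.75 × 469 × 201.06 × 8 × 2 = 1131.6 kN.
Bearing (25 mm plate, F_u = 450 MPa): end bolts L_c = 22 − 18/2 = 13, R_n = min(1.2×13×25×450, 2.4×16×25×450) = 175.5 kN/bolt; interior L_c = 58 − 18 = 40, R_n = 432 kN/bolt. φR_n = 0.75 × (2×175.5 + 6×432) = 2207.3 kN.
Tension rupture (net): A_n = (115 − 2×20)×25 = 1875 mm² (U = 1.0, A_e = A_n). φR_n = 0.75 × 450 × 1875 = 632.8 kN.
Governing: min(1131.6, 2207.3, 632.8) = 632.8 kN → net-section rupture.

632.8 kN (net-section rupture governs)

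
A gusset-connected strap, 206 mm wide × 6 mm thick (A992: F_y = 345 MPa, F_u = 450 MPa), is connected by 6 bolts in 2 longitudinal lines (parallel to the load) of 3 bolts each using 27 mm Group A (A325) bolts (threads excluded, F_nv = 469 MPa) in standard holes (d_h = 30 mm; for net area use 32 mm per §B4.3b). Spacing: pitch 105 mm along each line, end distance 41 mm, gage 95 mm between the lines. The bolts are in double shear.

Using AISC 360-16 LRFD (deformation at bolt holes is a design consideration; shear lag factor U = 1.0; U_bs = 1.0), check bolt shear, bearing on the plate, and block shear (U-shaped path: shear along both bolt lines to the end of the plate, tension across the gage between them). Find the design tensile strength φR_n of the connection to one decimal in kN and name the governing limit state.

543.1 kN (block shear governs)

Bolt shear: A_b = π(27)²/4 = 572.56 mm². φR_n = 0.75 × 469 × 572.56 × 6 × 2 = 2416.8 kN.
Bearing (6 mm plate, F_u = 450 MPa): end bolts L_c = 41 − 30/2 = 26, R_n = min(1.2×26×6×450, 2.4×27×6×450) = 84.24 kN/bolt; interior L_c = 105 − 30 = 75, R_n = 174.96 kN/bolt. φR_n = 0.75 × (2×84.24 + 4×174.96) = 651.2 kN.
Block shear: shear path 2×[41+2×105] = 2×251 mm, A_gv = 3012, A_nv = 2×(251 − 2.5×32)×6 = 2052 mm²; tension across gage: (95 − 1×32)×6 = 378 mm². R_n = min(0.6×450×2052, 0.6×345×3012) + 1.0×450×378 = min(554.04, 623.48) + 170.1 = 724.14 kN. φR_n = 0.75 × 724.14 = 543.1 kN.
Governing: min(2416.8, 651.2, 543.1) = 543.1 kN → block shear.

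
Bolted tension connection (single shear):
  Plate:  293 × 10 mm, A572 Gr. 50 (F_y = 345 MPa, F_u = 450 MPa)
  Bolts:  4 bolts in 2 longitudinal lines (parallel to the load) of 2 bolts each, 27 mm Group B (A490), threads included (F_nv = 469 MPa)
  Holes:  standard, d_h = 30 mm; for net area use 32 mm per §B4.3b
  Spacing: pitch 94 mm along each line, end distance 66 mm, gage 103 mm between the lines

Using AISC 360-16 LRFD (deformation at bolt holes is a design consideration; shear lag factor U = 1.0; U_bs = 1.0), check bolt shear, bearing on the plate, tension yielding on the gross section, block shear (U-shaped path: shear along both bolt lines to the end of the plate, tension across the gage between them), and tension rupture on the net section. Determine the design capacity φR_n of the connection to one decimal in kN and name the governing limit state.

Bolt shear: A_b = π(27)²/4 = 572.56 mm². φR_n = 0.75 × 469 × 572.56 × 4 × 1 = 805.6 kN.
Bearing (10 mm plate, F_u = 450 MPa): end bolts L_c = 66 − 30/2 = 51, R_n = min(1.2×51×10×450, 2.4×27×10×450) = 275.4 kN/bolt; interior L_c = 94 − 30 = 64, R_n = 291.6 kN/bolt. φR_n = 0.75 × (2×275.4 + 2×291.6) = 850.5 kN.
Tension yield (gross): A_g = 293×10 = 2930 mm². φR_n = 0.90 × 345 × 2930 = 909.8 kN.
Block shear: shear path 2×[66+1×94] = 2×160 mm, A_gv = 3200, A_nv = 2×(160 − 1.5×32)×10 = 2240 mm²; tension across gage: (103 − 1×32)×10 = 710 mm². R_n = min(0.6×450×2240, 0.6×345×3200) + 1.0×450×710 = min(604.8, 662.4) + 319.5 = 924.3 kN. φR_n = 0.75 × 924.3 = 693.2 kN.
Tension rupture (net): A_n = (293 − 2×32)×10 = 2290 mm² (U = 1.0, A_e = A_n). φR_n = 0.75 × 450 × 2290 = 772.9 kN.
Governing: min(805.6, 850.5, 909.8, 693.2, 772.9) = 693.2 kN → block shear.

693.2 kN (block shear governs)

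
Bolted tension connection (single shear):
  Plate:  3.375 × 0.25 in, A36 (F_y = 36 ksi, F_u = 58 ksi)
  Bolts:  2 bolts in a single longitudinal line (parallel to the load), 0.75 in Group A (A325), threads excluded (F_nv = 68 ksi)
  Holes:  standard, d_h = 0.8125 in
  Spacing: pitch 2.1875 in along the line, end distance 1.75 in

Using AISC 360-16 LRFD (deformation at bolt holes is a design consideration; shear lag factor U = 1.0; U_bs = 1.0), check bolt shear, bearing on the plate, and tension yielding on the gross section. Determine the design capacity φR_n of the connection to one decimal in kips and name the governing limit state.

27.3 kips (gross-section yield governs)

Bolt shear: A_b = π(0.75)²/4 = 0.44179 in². φR_n = 0.75 × 68 × 0.44179 × 2 × 1 = 45.1 kips.
Bearing (0.25 in plate, F_u = 58 ksi): end bolts L_c = 1.75 − 0.8125/2 = 1.34375, R_n = min(1.2×1.34375×0.25×58, 2.4×0.75×0.25×58) = 23.381 kips/bolt; interior L_c = 2.1875 − 0.8125 = 1.375, R_n = 23.925 kips/bolt. φR_n = 0.75 × (1×23.381 + 1×23.925) = 35.5 kips.
Tension yield (gross): A_g = 3.375×0.25 = 0.84375 in². φR_n = 0.90 × 36 × 0.84375 = 27.3 kips.
Governing: min(45.1, 35.5, 27.3) = 27.3 kips → gross-section yield.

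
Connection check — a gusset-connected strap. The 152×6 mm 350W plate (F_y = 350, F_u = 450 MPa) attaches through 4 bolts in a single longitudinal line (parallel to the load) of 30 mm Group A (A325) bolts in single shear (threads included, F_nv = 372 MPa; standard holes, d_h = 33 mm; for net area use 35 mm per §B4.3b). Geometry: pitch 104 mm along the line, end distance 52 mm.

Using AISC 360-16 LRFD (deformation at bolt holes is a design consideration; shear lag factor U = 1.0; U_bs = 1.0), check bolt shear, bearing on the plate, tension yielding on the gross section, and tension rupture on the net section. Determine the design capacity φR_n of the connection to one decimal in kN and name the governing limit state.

236.9 kN (net-section rupture governs)

Bolt shear: A_b = π(30)²/4 = 706.86 mm². φR_n = 0.75 × 372 × 706.86 × 4 × 1 = 788.9 kN.
Bearing (6 mm plate, F_u = 450 MPa): end bolts L_c = 52 − 33/2 = 35.5, R_n = min(1.2×35.5×6×450, 2.4×30×6×450) = 115.02 kN/bolt; interior L_c = 104 − 33 = 71, R_n = 194.4 kN/bolt. φR_n = 0.75 × (1×115.02 + 3×194.4) = 523.7 kN.
Tension yield (gross): A_g = 152×6 = 912 mm². φR_n = 0.90 × 350 × 912 = 287.3 kN.
Tension rupture (net): A_n = (152 − 1×35)×6 = 702 mm² (U = 1.0, A_e = A_n). φR_n = 0.75 × 450 × 702 = 236.9 kN.
Governing: min(788.9, 523.7, 287.3, 236.9) = 236.9 kN → net-section rupture.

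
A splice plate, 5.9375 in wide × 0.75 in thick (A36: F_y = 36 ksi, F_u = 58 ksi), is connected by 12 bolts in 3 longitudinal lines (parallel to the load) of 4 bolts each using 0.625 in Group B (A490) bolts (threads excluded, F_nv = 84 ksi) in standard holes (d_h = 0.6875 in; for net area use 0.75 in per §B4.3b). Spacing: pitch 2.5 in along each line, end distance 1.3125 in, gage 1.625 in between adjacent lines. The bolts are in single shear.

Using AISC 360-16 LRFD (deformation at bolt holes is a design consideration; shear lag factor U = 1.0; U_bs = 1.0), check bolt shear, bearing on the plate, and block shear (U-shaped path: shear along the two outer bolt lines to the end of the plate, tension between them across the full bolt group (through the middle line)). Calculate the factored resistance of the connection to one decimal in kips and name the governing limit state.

231.9 kips (bolt shear governs)

Bolt shear: A_b = π(0.625)²/4 = 0.3068 in². φR_n = 0.75 × 84 × 0.3068 × 12 × 1 = 231.9 kips.
Bearing (0.75 in plate, F_u = 58 ksi): end bolts L_c = 1.3125 − 0.6875/2 = 0.96875, R_n = min(1.2×0.96875×0.75×58, 2.4×0.625×0.75×58) = 50.569 kips/bolt; interior L_c = 2.5 − 0.6875 = 1.8125, R_n = 65.25 kips/bolt. φR_n = 0.75 × (3×50.569 + 9×65.25) = 554.2 kips.
Block shear: shear path 2×[1.3125+3×2.5] = 2×8.8125 in, A_gv = 13.219, A_nv = 2×(8.8125 − 3.5×0.75)×0.75 = 9.2813 in²; tension across gage: (3.25 − 2×0.75)×0.75 = 1.3125 in². R_n = min(0.6×58×9.2813, 0.6×36×13.219) + 1.0×58×1.3125 = min(322.99, 285.53) + 76.125 = 361.66 kips. φR_n = 0.75 × 361.66 = 271.2 kips.
Governing: min(231.9, 554.2, 271.2) = 231.9 kips → bolt shear.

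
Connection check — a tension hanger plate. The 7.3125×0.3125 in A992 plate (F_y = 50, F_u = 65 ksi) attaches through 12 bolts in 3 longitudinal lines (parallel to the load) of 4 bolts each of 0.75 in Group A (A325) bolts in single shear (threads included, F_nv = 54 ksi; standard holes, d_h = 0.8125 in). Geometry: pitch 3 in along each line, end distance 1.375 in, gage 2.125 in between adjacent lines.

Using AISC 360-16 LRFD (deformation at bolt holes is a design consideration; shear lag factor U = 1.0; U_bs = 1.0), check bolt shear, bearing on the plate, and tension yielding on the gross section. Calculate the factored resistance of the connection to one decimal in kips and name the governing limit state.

Bolt shear: A_b = π(0.75)²/4 = 0.44179 in². φR_n = 0.75 × 54 × 0.44179 × 12 × 1 = 214.7 kips.
Bearing (0.3125 in plate, F_u = 65 ksi): end bolts L_c = 1.375 − 0.8125/2 = 0.96875, R_n = min(1.2×0.96875×0.3125×65, 2.4×0.75×0.3125×65) = 23.613 kips/bolt; interior L_c = 3 − 0.8125 = 2.1875, R_n = 36.563 kips/bolt. φR_n = 0.75 × (3×23.613 + 9×36.563) = 299.9 kips.
Tension yield (gross): A_g = 7.3125×0.3125 = 2.2852 in². φR_n = 0.90 × 50 × 2.2852 = 102.8 kips.
Governing: min(214.7, 299.9, 102.8) = 102.8 kips → gross-section yield.

102.8 kips (gross-section yield governs)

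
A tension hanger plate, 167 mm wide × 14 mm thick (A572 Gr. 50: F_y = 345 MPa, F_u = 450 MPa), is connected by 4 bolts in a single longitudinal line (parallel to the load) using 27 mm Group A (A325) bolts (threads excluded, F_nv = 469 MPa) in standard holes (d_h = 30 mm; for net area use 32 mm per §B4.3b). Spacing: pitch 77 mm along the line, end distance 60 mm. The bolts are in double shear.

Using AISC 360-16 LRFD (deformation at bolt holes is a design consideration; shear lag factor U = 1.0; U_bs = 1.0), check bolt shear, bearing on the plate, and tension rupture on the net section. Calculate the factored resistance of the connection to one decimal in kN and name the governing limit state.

Bolt shear: A_b = π(27)²/4 = 572.56 mm². φR_n = 0.75 × 469 × 572.56 × 4 × 2 = 1611.2 kN.
Bearing (14 mm plate, F_u = 450 MPa): end bolts L_c = 60 − 30/2 = 45, R_n = min(1.2×45×14×450, 2.4×27×14×450) = 340.2 kN/bolt; interior L_c = 77 − 30 = 47, R_n = 355.32 kN/bolt. φR_n = 0.75 × (1×340.2 + 3×355.32) = 1054.6 kN.
Tension rupture (net): A_n = (167 − 1×32)×14 = 1890 mm² (U = 1.0, A_e = A_n). φR_n = 0.75 × 450 × 1890 = 637.9 kN.
Governing: min(1611.2, 1054.6, 637.9) = 637.9 kN → net-section rupture.

637.9 kN (net-section rupture governs)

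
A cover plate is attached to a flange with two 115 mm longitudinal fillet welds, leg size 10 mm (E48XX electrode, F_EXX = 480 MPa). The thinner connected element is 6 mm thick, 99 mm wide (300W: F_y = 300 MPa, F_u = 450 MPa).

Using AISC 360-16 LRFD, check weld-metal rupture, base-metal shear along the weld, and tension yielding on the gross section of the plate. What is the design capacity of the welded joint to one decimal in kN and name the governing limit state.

Weld metal: throat = 0.707×10 = 7.07 mm, L = 2×115 = 230 mm. φR_n = 0.75 × 0.6 × 480 × 7.07 × 230 = 351.2 kN.
Base metal shear (6 mm plate): yield φR_n = 1.0×0.6×300×6×230 = 248.4 kN; rupture φR_n = 0.75×0.6×450×6×230 = 279.5 kN; take 248.4 kN (yield).
Tension yield (gross): A_g = 99×6 = 594 mm². φR_n = 0.90 × 300 × 594 = 160.4 kN.
Governing: min(351.2, 248.4, 160.4) = 160.4 kN → gross-section yield.

160.4 kN (gross-section yield governs)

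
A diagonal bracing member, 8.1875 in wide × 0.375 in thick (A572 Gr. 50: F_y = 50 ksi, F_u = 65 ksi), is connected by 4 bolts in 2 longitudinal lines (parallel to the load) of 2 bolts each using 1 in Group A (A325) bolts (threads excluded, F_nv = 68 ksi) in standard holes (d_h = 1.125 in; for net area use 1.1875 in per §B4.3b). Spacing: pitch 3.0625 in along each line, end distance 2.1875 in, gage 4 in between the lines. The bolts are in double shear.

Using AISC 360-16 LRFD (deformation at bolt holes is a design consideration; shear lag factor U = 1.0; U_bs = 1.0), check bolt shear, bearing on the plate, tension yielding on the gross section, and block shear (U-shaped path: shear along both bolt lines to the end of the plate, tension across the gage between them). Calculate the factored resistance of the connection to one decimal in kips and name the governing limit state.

127.5 kips (block shear governs)

Bolt shear: A_b = π(1)²/4 = 0.7854 in². φR_n = 0.75 × 68 × 0.7854 × 4 × 2 = 320.4 kips.
Bearing (0.375 in plate, F_u = 65 ksi): end bolts L_c = 2.1875 − 1.125/2 = 1.625, R_n = min(1.2×1.625×0.375×65, 2.4×1×0.375×65) = 47.531 kips/bolt; interior L_c = 3.0625 − 1.125 = 1.9375, R_n = 56.672 kips/bolt. φR_n = 0.75 × (2×47.531 + 2×56.672) = 156.3 kips.
Tension yield (gross): A_g = 8.1875×0.375 = 3.0703 in². φR_n = 0.90 × 50 × 3.0703 = 138.2 kips.
Block shear: shear path 2×[2.1875+1×3.0625] = 2×5.25 in, A_gv = 3.9375, A_nv = 2×(5.25 − 1.5×1.1875)×0.375 = 2.6016 in²; tension across gage: (4 − 1×1.1875)×0.375 = 1.0547 in². R_n = min(0.6×65×2.6016, 0.6×50×3.9375) + 1.0×65×1.0547 = min(101.46, 118.13) + 68.556 = 170.02 kips. φR_n = 0.75 × 170.02 = 127.5 kips.
Governing: min(320.4, 156.3, 138.2, 127.5) = 127.5 kips → block shear.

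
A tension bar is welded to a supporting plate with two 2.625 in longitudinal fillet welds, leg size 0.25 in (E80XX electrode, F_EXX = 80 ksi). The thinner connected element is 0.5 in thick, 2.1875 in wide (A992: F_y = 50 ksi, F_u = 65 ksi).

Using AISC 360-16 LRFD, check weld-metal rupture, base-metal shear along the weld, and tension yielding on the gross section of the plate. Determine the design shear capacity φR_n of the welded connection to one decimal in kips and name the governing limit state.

Weld metal: throat = 0.707×0.25 = 0.17675 in, L = 2×2.625 = 5.25 in. φR_n = 0.75 × 0.6 × 80 × 0.17675 × 5.25 = 33.4 kips.
Base metal shear (0.5 in plate): yield φR_n = 1.0×0.6×50×0.5×5.25 = 78.8 kips; rupture φR_n = 0.75×0.6×65×0.5×5.25 = 76.8 kips; take 76.8 kips (rupture).
Tension yield (gross): A_g = 2.1875×0.5 = 1.0938 in². φR_n = 0.90 × 50 × 1.0938 = 49.2 kips.
Governing: min(33.4, 76.8, 49.2) = 33.4 kips → weld metal.

33.4 kips (weld metal governs)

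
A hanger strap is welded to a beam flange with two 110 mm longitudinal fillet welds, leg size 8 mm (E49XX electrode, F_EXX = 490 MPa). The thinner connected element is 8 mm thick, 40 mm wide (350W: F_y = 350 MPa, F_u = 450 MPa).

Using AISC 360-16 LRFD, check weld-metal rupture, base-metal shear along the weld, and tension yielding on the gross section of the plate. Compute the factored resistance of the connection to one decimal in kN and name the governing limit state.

100.8 kN (gross-section yield governs)

Weld metal: throat = 0.707×8 = 5.656 mm, L = 2×110 = 220 mm. φR_n = 0.75 × 0.6 × 490 × 5.656 × 220 = 274.4 kN.
Base metal shear (8 mm plate): yield φR_n = 1.0×0.6×350×8×220 = 369.6 kN; rupture φR_n = 0.75×0.6×450×8×220 = 356.4 kN; take 356.4 kN (rupture).
Tension yield (gross): A_g = 40×8 = 320 mm². φR_n = 0.90 × 350 × 320 = 100.8 kN.
Governing: min(274.4, 356.4, 100.8) = 100.8 kN → gross-section yield.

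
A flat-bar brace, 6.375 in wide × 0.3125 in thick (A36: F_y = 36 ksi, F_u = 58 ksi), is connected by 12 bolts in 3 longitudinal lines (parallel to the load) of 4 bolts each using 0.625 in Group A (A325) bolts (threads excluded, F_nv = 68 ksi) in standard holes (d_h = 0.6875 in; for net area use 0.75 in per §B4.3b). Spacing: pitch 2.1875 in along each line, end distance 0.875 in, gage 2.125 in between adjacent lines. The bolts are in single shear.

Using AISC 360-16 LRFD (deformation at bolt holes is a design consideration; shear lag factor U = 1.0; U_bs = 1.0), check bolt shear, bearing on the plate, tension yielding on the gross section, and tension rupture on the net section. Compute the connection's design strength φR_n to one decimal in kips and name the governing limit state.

56.1 kips (net-section rupture governs)

Bolt shear: A_b = π(0.625)²/4 = 0.3068 in². φR_n = 0.75 × 68 × 0.3068 × 12 × 1 = 187.8 kips.
Bearing (0.3125 in plate, F_u = 58 ksi): end bolts L_c = 0.875 − 0.6875/2 = 0.53125, R_n = min(1.2×0.53125×0.3125×58, 2.4×0.625×0.3125×58) = 11.555 kips/bolt; interior L_c = 2.1875 − 0.6875 = 1.5, R_n = 27.188 kips/bolt. φR_n = 0.75 × (3×11.555 + 9×27.188) = 209.5 kips.
Tension yield (gross): A_g = 6.375×0.3125 = 1.9922 in². φR_n = 0.90 × 36 × 1.9922 = 64.5 kips.
Tension rupture (net): A_n = (6.375 − 3×0.75)×0.3125 = 1.2891 in² (U = 1.0, A_e = A_n). φR_n = 0.75 × 58 × 1.2891 = 56.1 kips.
Governing: min(187.8, 209.5, 64.5, 56.1) = 56.1 kips → net-section rupture.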